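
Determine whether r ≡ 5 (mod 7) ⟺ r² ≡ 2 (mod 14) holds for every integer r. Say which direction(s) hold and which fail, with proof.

Both directions fail.

[⇒] This fails: take r = 5. Then 5 ≡ 5 (mod 7), but 5² = 25 ≡ 11 (mod 14), not 2.

[⇐] This fails: take r = 4. Then 4² = 16 ≡ 2 (mod 14), yet 4 ≡ 4 (mod 7), not 5.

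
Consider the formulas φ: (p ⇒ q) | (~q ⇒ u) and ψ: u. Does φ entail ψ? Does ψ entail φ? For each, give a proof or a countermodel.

Only the converse holds.

(⟹) This fails. Under q = F, u = F, p = F, the left side is true but the right side is false.

(⟸) Assume the antecedent. If q is true, (p ⇒ q) | (~q ⇒ u) reduces to true regardless of the other variables. If q is false, the antecedent forces (q = F, u = T, p = F) or (q = F, u = T, p = T), and (p ⇒ q) | (~q ⇒ u) holds there. Either way (p ⇒ q) | (~q ⇒ u) holds.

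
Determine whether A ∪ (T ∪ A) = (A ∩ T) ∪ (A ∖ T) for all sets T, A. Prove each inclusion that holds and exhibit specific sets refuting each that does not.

Only the reverse inclusion holds.

Forward inclusion. This inclusion fails. Take T = {1}, A = ∅; then 1 ∈ A ∪ (T ∪ A) but 1 ∉ (A ∩ T) ∪ (A ∖ T).

Reverse inclusion. Let x ∈ (A ∩ T) ∪ (A ∖ T). Then either x ∈ A and x ∉ T; or x ∈ T ∩ A. In each case x ∈ A ∪ (T ∪ A), so (A ∩ T) ∪ (A ∖ T) ⊆ A ∪ (T ∪ A).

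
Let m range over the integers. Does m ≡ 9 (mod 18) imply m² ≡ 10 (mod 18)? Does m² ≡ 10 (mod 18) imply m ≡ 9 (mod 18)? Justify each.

(⇒) fails and (⇐) fails.

(⇒) This fails: take m = 9. Then 9 ≡ 9 (mod 18), but 9² = 81 ≡ 9 (mod 18), not 10.

(⇐) This fails: take m = 8. Then 8² = 64 ≡ 10 (mod 18), yet 8 ≡ 8 (mod 18), not 9.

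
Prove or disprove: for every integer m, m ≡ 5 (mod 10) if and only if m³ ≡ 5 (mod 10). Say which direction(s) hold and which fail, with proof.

Both implications hold.

(⇒) Suppose m ≡ 5 (mod 10). Write m = 10j + 5. Then (10j + 5)³ = 1000j³ + 1500j² + 750j + 125 = 10(100j³ + 150j² + 75j + 12) + 5, so m³ ≡ 5 (mod 10).

(⇐) For the converse, argue contrapositively. If m ≢ 5 (mod 10), then m is congruent to one of 0, 1, 2, 3, 4, 6, 7, 8, 9 modulo 10, and these give m³ ≡ 0, 1, 8, 7, 4, 6, 3, 2, 9 respectively — never 5.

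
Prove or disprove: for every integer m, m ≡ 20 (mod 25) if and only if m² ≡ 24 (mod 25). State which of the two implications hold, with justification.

(⇒) fails and (⇐) fails.

(→) This fails: take m = 20. Then 20 ≡ 20 (mod 25), but 20² = 400 ≡ 0 (mod 25), not 24.

(←) This fails: take m = 7. Then 7² = 49 ≡ 24 (mod 25), yet 7 ≡ 7 (mod 25), not 20.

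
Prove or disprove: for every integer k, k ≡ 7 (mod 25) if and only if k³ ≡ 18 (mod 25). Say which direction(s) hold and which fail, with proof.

[⇒] Suppose k ≡ 7 (mod 25). Write k = 25j + 7. Then (25j + 7)³ = 15625j³ + 13125j² + 3675j + 343 = 25(625j³ + 525j² + 147j + 13) + 18, so k³ ≡ 18 (mod 25).

[⇐] Conversely, suppose k³ ≡ 18 (mod 25). The only residue r in {0, …, 24} with r³ ≡ 18 (mod 25) is r = 7, so k ≡ 7 (mod 25).

Both directions hold.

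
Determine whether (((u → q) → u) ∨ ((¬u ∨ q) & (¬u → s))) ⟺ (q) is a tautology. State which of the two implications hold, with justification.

(→) This fails. Under q = F, s = T, u = F, the left side is true but the right side is false.

(←) This fails. Under q = T, s = F, u = F, the left side is false but the right side is true.

(⇒) fails and (⇐) fails.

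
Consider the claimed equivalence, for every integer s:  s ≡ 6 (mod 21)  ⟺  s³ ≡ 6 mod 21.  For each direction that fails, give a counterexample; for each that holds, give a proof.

Converse. This fails: take s = 3. Then 3³ = 27 ≡ 6 (mod 21), yet 3 ≡ 3 (mod 21), not 6.

Forward direction. Suppose s ≡ 6 (mod 21). Write s = 21j + 6. Then (21j + 6)³ = 9261j³ + 7938j² + 2268j + 216 = 21(441j³ + 378j² + 108j + 10) + 6, so s³ ≡ 6 (mod 21).

Only the forward implication holds.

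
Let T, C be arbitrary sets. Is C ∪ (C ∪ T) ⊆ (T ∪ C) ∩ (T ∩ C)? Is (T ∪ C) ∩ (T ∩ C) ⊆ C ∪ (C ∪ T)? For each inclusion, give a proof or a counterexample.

The sets are not equal: only the reverse inclusion holds.

Forward inclusion. This inclusion fails. Take T = {1}, C = ∅; then 1 ∈ C ∪ (C ∪ T) but 1 ∉ (T ∪ C) ∩ (T ∩ C).

Reverse inclusion. Let x ∈ (T ∪ C) ∩ (T ∩ C). Then x ∈ T ∩ C, from which x ∈ C ∪ (C ∪ T).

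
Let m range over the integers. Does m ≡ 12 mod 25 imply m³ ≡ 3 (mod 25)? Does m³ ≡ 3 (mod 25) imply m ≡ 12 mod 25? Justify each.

(⟹) Suppose m ≡ 12 mod 25. Write m = 25j + 12. Then (25j + 12)³ = 15625j³ + 22500j² + 10800j + 1728 = 25(625j³ + 900j² + 432j + 69) + 3, so m³ ≡ 3 (mod 25).

(⟸) Conversely, suppose m³ ≡ 3 (mod 25). The only residue r in {0, …, 24} with r³ ≡ 3 (mod 25) is r = 12, so m ≡ 12 (mod 25).

The biconditional holds.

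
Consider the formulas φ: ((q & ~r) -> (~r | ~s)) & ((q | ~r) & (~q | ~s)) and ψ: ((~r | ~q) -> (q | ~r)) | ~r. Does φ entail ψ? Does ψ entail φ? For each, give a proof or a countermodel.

[⇒] Assume the antecedent. If q is true, ((~r | ~q) -> (q | ~r)) | ~r reduces to true regardless of the other variables. If q is false, the antecedent forces (q = F, s = F, r = F) or (q = F, s = T, r = F), and ((~r | ~q) -> (q | ~r)) | ~r holds there. Either way ((~r | ~q) -> (q | ~r)) | ~r holds.

[⇐] This fails. Under q = T, s = T, r = F, the left side is false but the right side is true.

The forward direction holds; the converse fails.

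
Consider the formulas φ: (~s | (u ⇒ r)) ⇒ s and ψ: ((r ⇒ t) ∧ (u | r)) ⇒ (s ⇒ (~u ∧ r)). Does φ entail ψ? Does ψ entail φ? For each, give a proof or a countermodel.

(⇒) This fails. Under r = F, s = T, u = T, t = F, the left side is true but the right side is false.

(⇐) This fails. Under r = F, s = F, u = F, t = F, the left side is false but the right side is true.

(⇒) fails and (⇐) fails.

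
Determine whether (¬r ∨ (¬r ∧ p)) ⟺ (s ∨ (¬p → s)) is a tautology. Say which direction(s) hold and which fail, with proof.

(⟹) This fails. Under r = F, s = F, p = F, the left side is true but the right side is false.

(⟸) This fails. Under r = T, s = T, p = F, the left side is false but the right side is true.

Both directions fail.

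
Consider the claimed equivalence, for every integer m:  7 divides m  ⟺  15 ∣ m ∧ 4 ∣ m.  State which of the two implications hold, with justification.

Forward direction. This fails: take m = 7. Certainly 7 ∣ 7, but 15 ∤ 7.

Converse. This fails: take m = 60. Both 15 ∣ 60 and 4 ∣ 60, yet 60 is not a multiple of 7 (since 60 = 8·7 + 4), so 7 ∤ 60.

Neither direction holds.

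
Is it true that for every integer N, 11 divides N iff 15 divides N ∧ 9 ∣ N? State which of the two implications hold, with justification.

(⇒) fails and (⇐) fails.

(→) This fails: take N = 11. Certainly 11 ∣ 11, but 15 ∤ 11.

(←) This fails: take N = 45. Both 15 ∣ 45 and 9 ∣ 45, yet 45 is not a multiple of 11 (since 45 = 4·11 + 1), so 11 ∤ 45.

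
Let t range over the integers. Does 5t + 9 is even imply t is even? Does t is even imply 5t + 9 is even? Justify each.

Neither direction holds.

(⇒) This fails: t = 1 gives 5t + 9 = 14, which is even, but 1 is odd, not even.

(⇐) This also fails: t = 4 is even, but 5t + 9 = 29 is odd, not even.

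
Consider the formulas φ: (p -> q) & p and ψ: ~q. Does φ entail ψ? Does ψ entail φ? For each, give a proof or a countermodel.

(⟹) This fails. Under q = T, p = T, the left side is true but the right side is false.

(⟸) This fails. Under q = F, p = F, the left side is false but the right side is true.

Both directions fail.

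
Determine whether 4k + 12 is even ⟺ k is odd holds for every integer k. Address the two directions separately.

(⇒) fails; (⇐) holds.

(⟹) This fails: take k = 2. Then 4k + 12 = 20, which is even, yet k = 2 is even, not odd.

(⟸) Suppose k is odd. Since 4 is even, 4k is even for every k, so 4k + 12 has the same parity as 12, which is even. Hence 4k + 12 is even.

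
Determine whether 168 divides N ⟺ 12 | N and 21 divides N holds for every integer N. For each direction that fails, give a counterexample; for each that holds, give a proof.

(→) If 168 ∣ N, write N = 168q. Since 168 = 14·12, N = 12·(14q), so 12 ∣ N; and since 168 = 8·21, N = 21·(8q), so 21 ∣ N.

(←) This fails: take N = 84. Both 12 ∣ 84 and 21 ∣ 84, yet 84 is not a multiple of 168 (since 84 = 0·168 + 84), so 168 ∤ 84.

(⇒) holds; (⇐) fails.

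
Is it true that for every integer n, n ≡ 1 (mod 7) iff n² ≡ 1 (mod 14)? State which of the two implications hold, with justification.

Both directions fail.

(⇒) This fails: take n = 8. Then 8 ≡ 1 (mod 7), but 8² = 64 ≡ 8 (mod 14), not 1.

(⇐) This fails: take n = 13. Then 13² = 169 ≡ 1 (mod 14), yet 13 ≡ 6 (mod 7), not 1.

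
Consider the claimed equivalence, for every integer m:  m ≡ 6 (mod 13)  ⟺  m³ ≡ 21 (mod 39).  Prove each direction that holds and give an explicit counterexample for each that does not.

Both directions fail.

(⇒) This fails: take m = 19. Then 19 ≡ 6 (mod 13), but 19³ = 6859 ≡ 34 (mod 39), not 21.

(⇐) This fails: take m = 15. Then 15³ = 3375 ≡ 21 (mod 39), yet 15 ≡ 2 (mod 13), not 6.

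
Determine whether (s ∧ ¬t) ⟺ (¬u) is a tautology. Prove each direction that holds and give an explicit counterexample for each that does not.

[⇒] This fails. Under s = T, u = T, t = F, the left side is true but the right side is false.

[⇐] This fails. Under s = F, u = F, t = F, the left side is false but the right side is true.

Neither direction holds.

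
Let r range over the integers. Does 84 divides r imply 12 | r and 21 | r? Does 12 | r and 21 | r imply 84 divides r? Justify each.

(→) If 84 ∣ r, write r = 84q. Since 84 = 7·12, r = 12·(7q), so 12 ∣ r; and since 84 = 4·21, r = 21·(4q), so 21 ∣ r.

(←) Suppose 12 ∣ r and 21 ∣ r. Any common multiple of 12 and 21 is a multiple of their lcm; here lcm(12, 21) = 12·21/gcd(12, 21) = 252/3 = 84, so 84 ∣ r.

The biconditional holds.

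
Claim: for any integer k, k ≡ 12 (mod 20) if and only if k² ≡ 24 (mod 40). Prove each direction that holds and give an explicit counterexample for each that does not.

The forward direction holds; the converse fails.

(⇒) Suppose k ≡ 12 (mod 20). Working modulo 40, k ∈ {12, 32}; for each such r, r² ≡ 24 (mod 40).

(⇐) This fails: take k = 8. Then 8² = 64 ≡ 24 (mod 40), yet 8 ≡ 8 (mod 20), not 12.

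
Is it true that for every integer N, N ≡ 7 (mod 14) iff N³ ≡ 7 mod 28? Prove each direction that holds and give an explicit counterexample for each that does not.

Only the converse holds.

[⇐] The residues r modulo 28 with r³ ≡ 7 (mod 28) are exactly {7}, and each is ≡ 7 (mod 14).

[⇒] This fails: take N = 21. Then 21 ≡ 7 (mod 14), but 21³ = 9261 ≡ 21 (mod 28), not 7.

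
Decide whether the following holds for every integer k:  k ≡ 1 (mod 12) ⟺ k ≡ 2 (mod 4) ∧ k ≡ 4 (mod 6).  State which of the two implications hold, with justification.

Forward direction. This fails: k = 1 gives 1 ≡ 1 (mod 12) but 1 ≡ 1 (mod 4), so the conjunction on the right does not hold.

Converse. This fails: k = 10 satisfies both congruences on the right (10 ≡ 2 mod 4 and 10 ≡ 4 mod 6) yet 10 ≡ 10 (mod 12), not 1.

Both directions fail.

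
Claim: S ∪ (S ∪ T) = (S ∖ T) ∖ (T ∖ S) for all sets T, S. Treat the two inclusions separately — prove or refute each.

The sets are not equal: only the reverse inclusion holds.

Forward inclusion. This inclusion fails. Take T = {1}, S = ∅; then 1 ∈ S ∪ (S ∪ T) but 1 ∉ (S ∖ T) ∖ (T ∖ S).

Reverse inclusion. Let x ∈ (S ∖ T) ∖ (T ∖ S). Then x ∈ S and x ∉ T, from which x ∈ S ∪ (S ∪ T).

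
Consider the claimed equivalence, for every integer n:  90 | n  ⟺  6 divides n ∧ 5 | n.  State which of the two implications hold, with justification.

[⇒] If 90 ∣ n, write n = 90q. Since 90 = 15·6, n = 6·(15q), so 6 ∣ n; and since 90 = 18·5, n = 5·(18q), so 5 ∣ n.

[⇐] This fails: take n = 30. Both 6 ∣ 30 and 5 ∣ 30, yet 30 is not a multiple of 90 (since 30 = 0·90 + 30), so 90 ∤ 30.

Only the forward implication holds.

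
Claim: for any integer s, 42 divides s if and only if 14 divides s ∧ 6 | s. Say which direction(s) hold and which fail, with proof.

The biconditional holds.

Converse. Suppose 14 ∣ s and 6 ∣ s. Any common multiple of 14 and 6 is a multiple of their lcm; here lcm(14, 6) = 14·6/gcd(14, 6) = 84/2 = 42, so 42 ∣ s.

Forward direction. If 42 ∣ s, write s = 42q. Since 42 = 3·14, s = 14·(3q), so 14 ∣ s; and since 42 = 7·6, s = 6·(7q), so 6 ∣ s.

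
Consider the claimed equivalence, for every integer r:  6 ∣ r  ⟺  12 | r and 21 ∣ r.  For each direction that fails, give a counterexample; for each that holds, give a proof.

Not equivalent: only (⇐) holds.

Forward direction. This fails: take r = 6. Certainly 6 ∣ 6, but 12 ∤ 6.

Converse. Suppose 12 ∣ r and 21 ∣ r. Any common multiple of 12 and 21 is a multiple of their lcm; here lcm(12, 21) = 12·21/gcd(12, 21) = 252/3 = 84, so 84 ∣ r. Since 6 ∣ 84, it follows that 6 ∣ r.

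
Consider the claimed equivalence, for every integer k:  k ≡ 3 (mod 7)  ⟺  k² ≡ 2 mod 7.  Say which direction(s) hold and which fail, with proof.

Converse. This fails: take k = 4. Then 4² = 16 ≡ 2 (mod 7), yet 4 ≡ 4 (mod 7), not 3.

Forward direction. Suppose k ≡ 3 (mod 7). Write k = 7j + 3. Then (7j + 3)² = 49j² + 42j + 9 = 7(7j² + 6j + 1) + 2, so k² ≡ 2 (mod 7).

Not equivalent: only (⇒) holds.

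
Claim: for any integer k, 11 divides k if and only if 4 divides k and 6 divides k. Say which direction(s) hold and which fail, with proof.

Neither direction holds.

Forward direction. This fails: take k = 11. Certainly 11 ∣ 11, but 4 ∤ 11.

Converse. This fails: take k = 12. Both 4 ∣ 12 and 6 ∣ 12, yet 12 is not a multiple of 11 (since 12 = 1·11 + 1), so 11 ∤ 12.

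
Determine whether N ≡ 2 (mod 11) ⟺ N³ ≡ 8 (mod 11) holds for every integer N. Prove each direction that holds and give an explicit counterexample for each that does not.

Both directions hold.

[⇒] Suppose N ≡ 2 (mod 11). Write N = 11j + 2. Then (11j + 2)³ = 1331j³ + 726j² + 132j + 8 = 11(121j³ + 66j² + 12j) + 8, so N³ ≡ 8 (mod 11).

[⇐] For the converse, argue contrapositively. If N ≢ 2 (mod 11), then N is congruent to one of 0, 1, 3, 4, 5, 6, 7, 8, 9, 10 modulo 11, and these give N³ ≡ 0, 1, 5, 9, 4, 7, 2, 6, 3, 10 respectively — never 8.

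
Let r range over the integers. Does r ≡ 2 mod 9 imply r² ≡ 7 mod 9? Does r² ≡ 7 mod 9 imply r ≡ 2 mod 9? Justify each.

(→) This fails: take r = 2. Then 2 ≡ 2 (mod 9), but 2² = 4 ≡ 4 (mod 9), not 7.

(←) This fails: take r = 4. Then 4² = 16 ≡ 7 (mod 9), yet 4 ≡ 4 (mod 9), not 2.

(⇒) fails and (⇐) fails.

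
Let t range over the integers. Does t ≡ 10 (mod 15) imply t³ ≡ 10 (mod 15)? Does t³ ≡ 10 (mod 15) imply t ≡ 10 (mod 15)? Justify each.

[⇒] Suppose t ≡ 10 (mod 15). Write t = 15j + 10. Then (15j + 10)³ = 3375j³ + 6750j² + 4500j + 1000 = 15(225j³ + 450j² + 300j + 66) + 10, so t³ ≡ 10 (mod 15).

[⇐] Conversely, suppose t³ ≡ 10 (mod 15). The only residue r in {0, …, 14} with r³ ≡ 10 (mod 15) is r = 10, so t ≡ 10 (mod 15).

The biconditional holds.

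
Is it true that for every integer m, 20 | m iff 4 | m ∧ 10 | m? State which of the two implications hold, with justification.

Equivalent; both directions hold.

(←) Suppose 4 ∣ m and 10 ∣ m. Any common multiple of 4 and 10 is a multiple of their lcm; here lcm(4, 10) = 4·10/gcd(4, 10) = 40/2 = 20, so 20 ∣ m.

(→) If 20 ∣ m, write m = 20q. Since 20 = 5·4, m = 4·(5q), so 4 ∣ m; and since 20 = 2·10, m = 10·(2q), so 10 ∣ m.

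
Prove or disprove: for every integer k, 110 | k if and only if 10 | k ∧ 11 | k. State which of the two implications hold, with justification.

Equivalent; both directions hold.

[⇒] If 110 ∣ k, write k = 110q. Since 110 = 11·10, k = 10·(11q), so 10 ∣ k; and since 110 = 10·11, k = 11·(10q), so 11 ∣ k.

[⇐] Suppose 10 ∣ k and 11 ∣ k. Any common multiple of 10 and 11 is a multiple of their lcm; here gcd(10, 11) = 1, so lcm(10, 11) = 10·11 = 110, so 110 ∣ k.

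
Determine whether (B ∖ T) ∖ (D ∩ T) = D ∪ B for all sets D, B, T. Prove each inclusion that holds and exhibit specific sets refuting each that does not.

(⊆) Let x ∈ (B ∖ T) ∖ (D ∩ T). Then either x ∈ B and x ∉ D, T; or x ∈ D ∩ B and x ∉ T. In each case x ∈ D ∪ B, so (B ∖ T) ∖ (D ∩ T) ⊆ D ∪ B.

(⊇) This inclusion fails. Take D = {1}, B = ∅, T = ∅; then 1 ∈ D ∪ B but 1 ∉ (B ∖ T) ∖ (D ∩ T).

(⊆) holds; (⊇) fails.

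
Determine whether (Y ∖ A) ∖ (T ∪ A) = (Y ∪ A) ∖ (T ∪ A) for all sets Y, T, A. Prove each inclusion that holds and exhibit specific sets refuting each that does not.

(⟹) Let x ∈ (Y ∖ A) ∖ (T ∪ A). Then x ∈ Y and x ∉ T, A, from which x ∈ (Y ∪ A) ∖ (T ∪ A).

(⟸) Let x ∈ (Y ∪ A) ∖ (T ∪ A). Then x ∈ Y and x ∉ T, A, from which x ∈ (Y ∖ A) ∖ (T ∪ A).

Both inclusions hold; the sets are equal.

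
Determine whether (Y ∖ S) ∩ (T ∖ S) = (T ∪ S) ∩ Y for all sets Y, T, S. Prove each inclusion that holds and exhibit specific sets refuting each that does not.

Only the forward inclusion holds.

(⊇) This inclusion fails. Take Y = {1}, T = ∅, S = {1}; then 1 ∈ (T ∪ S) ∩ Y but 1 ∉ (Y ∖ S) ∩ (T ∖ S).

(⊆) Let x ∈ (Y ∖ S) ∩ (T ∖ S). Then x ∈ Y ∩ T and x ∉ S, from which x ∈ (T ∪ S) ∩ Y.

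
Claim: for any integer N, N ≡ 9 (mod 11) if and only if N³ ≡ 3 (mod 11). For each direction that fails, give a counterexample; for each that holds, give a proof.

Forward direction. Suppose N ≡ 9 (mod 11). Write N = 11j + 9. Then (11j + 9)³ = 1331j³ + 3267j² + 2673j + 729 = 11(121j³ + 297j² + 243j + 66) + 3, so N³ ≡ 3 (mod 11).

Converse. For the converse, argue contrapositively. If N ≢ 9 (mod 11), then N is congruent to one of 0, 1, 2, 3, 4, 5, 6, 7, 8, 10 modulo 11, and these give N³ ≡ 0, 1, 8, 5, 9, 4, 7, 2, 6, 10 respectively — never 3.

Both implications hold.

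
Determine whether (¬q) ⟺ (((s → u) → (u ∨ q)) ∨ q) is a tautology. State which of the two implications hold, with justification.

Neither direction holds.

(⟹) This fails. Under q = F, s = F, u = F, the left side is true but the right side is false.

(⟸) This fails. Under q = T, s = F, u = F, the left side is false but the right side is true.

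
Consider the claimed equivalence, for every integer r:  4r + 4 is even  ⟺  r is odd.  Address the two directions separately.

Not equivalent: only (⇐) holds.

(→) This fails: take r = 4. Then 4r + 4 = 20, which is even, yet r = 4 is even, not odd.

(←) Suppose r is odd. Since 4 is even, 4r is even for every r, so 4r + 4 has the same parity as 4, which is even. Hence 4r + 4 is even.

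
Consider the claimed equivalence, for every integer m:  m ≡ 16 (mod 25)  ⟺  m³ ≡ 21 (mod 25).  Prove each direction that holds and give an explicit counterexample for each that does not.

Both implications hold.

[⇒] Suppose m ≡ 16 (mod 25). Write m = 25j + 16. Then (25j + 16)³ = 15625j³ + 30000j² + 19200j + 4096 = 25(625j³ + 1200j² + 768j + 163) + 21, so m³ ≡ 21 (mod 25).

[⇐] Conversely, suppose m³ ≡ 21 (mod 25). The only residue r in {0, …, 24} with r³ ≡ 21 (mod 25) is r = 16, so m ≡ 16 (mod 25).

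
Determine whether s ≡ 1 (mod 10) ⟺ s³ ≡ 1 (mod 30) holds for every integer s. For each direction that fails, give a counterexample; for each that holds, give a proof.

(⇒) fails; (⇐) holds.

(→) This fails: take s = 11. Then 11 ≡ 1 (mod 10), but 11³ = 1331 ≡ 11 (mod 30), not 1.

(←) Conversely, the residues r modulo 30 with r³ ≡ 1 (mod 30) are exactly {1}, and each is ≡ 1 (mod 10).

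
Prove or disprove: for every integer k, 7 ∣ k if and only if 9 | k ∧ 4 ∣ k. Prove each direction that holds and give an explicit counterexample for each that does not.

Neither implication holds.

(→) This fails: take k = 7. Certainly 7 ∣ 7, but 9 ∤ 7.

(←) This fails: take k = 36. Both 9 ∣ 36 and 4 ∣ 36, yet 36 is not a multiple of 7 (since 36 = 5·7 + 1), so 7 ∤ 36.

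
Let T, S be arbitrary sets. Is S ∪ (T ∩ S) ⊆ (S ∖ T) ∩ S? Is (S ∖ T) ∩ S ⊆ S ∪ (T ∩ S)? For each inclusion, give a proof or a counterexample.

(⊆) This inclusion fails. Take T = {1}, S = {1}; then 1 ∈ S ∪ (T ∩ S) but 1 ∉ (S ∖ T) ∩ S.

(⊇) Let x ∈ (S ∖ T) ∩ S. Then x ∈ S and x ∉ T, from which x ∈ S ∪ (T ∩ S).

The sets are not equal: only the reverse inclusion holds.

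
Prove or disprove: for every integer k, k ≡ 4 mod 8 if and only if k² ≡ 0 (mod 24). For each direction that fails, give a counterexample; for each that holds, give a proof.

(⇒) This fails: take k = 4. Then 4 ≡ 4 (mod 8), but 4² = 16 ≡ 16 (mod 24), not 0.

(⇐) This fails: take k = 0. Then 0² = 0 ≡ 0 (mod 24), yet 0 ≡ 0 (mod 8), not 4.

Both directions fail.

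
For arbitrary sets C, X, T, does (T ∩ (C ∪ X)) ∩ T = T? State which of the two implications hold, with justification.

(⊆) holds; (⊇) fails.

(⊆) Let x ∈ (T ∩ (C ∪ X)) ∩ T. Then either x ∈ C ∩ T and x ∉ X; or x ∈ X ∩ T and x ∉ C; or x ∈ C ∩ X ∩ T. In each case x ∈ T, so (T ∩ (C ∪ X)) ∩ T ⊆ T.

(⊇) This inclusion fails. Take C = ∅, X = ∅, T = {1}; then 1 ∈ T but 1 ∉ (T ∩ (C ∪ X)) ∩ T.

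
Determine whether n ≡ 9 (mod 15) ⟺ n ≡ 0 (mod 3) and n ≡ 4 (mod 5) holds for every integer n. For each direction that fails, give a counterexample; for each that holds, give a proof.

Both directions hold; the statement is true.

(⟸) If n ≡ 0 (mod 3) and n ≡ 4 (mod 5), then by the Chinese remainder theorem n ≡ 9 (mod 15). This is exactly n ≡ 9 (mod 15).

(⟹) Suppose n ≡ 9 (mod 15); write n = 15j + 9. Since 3 ∣ 15, reducing mod 3 gives n ≡ 9 ≡ 0 (mod 3); since 5 ∣ 15, reducing mod 5 gives n ≡ 9 ≡ 4 (mod 5).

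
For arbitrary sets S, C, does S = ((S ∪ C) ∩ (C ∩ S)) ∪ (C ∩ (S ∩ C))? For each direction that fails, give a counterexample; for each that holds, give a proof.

Reverse inclusion. Let x ∈ ((S ∪ C) ∩ (C ∩ S)) ∪ (C ∩ (S ∩ C)). Then x ∈ S ∩ C, from which x ∈ S.

Forward inclusion. This inclusion fails. Take S = {1}, C = ∅; then 1 ∈ S but 1 ∉ ((S ∪ C) ∩ (C ∩ S)) ∪ (C ∩ (S ∩ C)).

(⊆) fails; (⊇) holds.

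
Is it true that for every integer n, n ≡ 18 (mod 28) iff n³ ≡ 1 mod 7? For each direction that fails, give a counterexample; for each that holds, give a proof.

[⇒] Suppose n ≡ 18 (mod 28). Then n³ ≡ 18³ = 5832 (mod 28), and since 7 ∣ 28, also n³ ≡ 1 (mod 7).

[⇐] This fails: take n = 1. Then 1³ = 1 ≡ 1 (mod 7), yet 1 ≡ 1 (mod 28), not 18.

Only the forward implication holds.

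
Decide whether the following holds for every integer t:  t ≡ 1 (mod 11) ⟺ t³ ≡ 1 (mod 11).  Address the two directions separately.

(⇒) Suppose t ≡ 1 (mod 11). Write t = 11j + 1. Then (11j + 1)³ = 1331j³ + 363j² + 33j + 1 = 11(121j³ + 33j² + 3j) + 1, so t³ ≡ 1 (mod 11).

(⇐) Conversely, suppose t³ ≡ 1 (mod 11). The only residue r in {0, …, 10} with r³ ≡ 1 (mod 11) is r = 1, so t ≡ 1 (mod 11).

Both implications hold.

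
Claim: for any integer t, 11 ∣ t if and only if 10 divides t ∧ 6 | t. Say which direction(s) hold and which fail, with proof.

Forward direction. This fails: take t = 11. Certainly 11 ∣ 11, but 10 ∤ 11.

Converse. This fails: take t = 30. Both 10 ∣ 30 and 6 ∣ 30, yet 30 is not a multiple of 11 (since 30 = 2·11 + 8), so 11 ∤ 30.

Neither direction holds.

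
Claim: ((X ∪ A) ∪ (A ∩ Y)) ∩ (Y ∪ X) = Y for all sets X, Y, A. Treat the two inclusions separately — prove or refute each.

(⊆) This inclusion fails. Take X = {1}, Y = ∅, A = ∅; then 1 ∈ ((X ∪ A) ∪ (A ∩ Y)) ∩ (Y ∪ X) but 1 ∉ Y.

(⊇) This inclusion fails. Take X = ∅, Y = {1}, A = ∅; then 1 ∈ Y but 1 ∉ ((X ∪ A) ∪ (A ∩ Y)) ∩ (Y ∪ X).

(⊆) fails and (⊇) fails.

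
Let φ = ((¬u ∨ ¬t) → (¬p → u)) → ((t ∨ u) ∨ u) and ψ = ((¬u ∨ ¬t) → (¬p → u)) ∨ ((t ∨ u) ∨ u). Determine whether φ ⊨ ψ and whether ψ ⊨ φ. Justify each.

(⇒) This fails. Under p = F, u = F, t = F, the left side is true but the right side is false.

(⇐) This fails. Under p = T, u = F, t = F, the left side is false but the right side is true.

Neither implication holds.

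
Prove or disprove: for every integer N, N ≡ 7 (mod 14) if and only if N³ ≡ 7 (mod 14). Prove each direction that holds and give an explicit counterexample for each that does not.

Both directions hold.

Converse. Suppose N³ ≡ 7 (mod 14). The only residue r in {0, …, 13} with r³ ≡ 7 (mod 14) is r = 7, so N ≡ 7 (mod 14).

Forward direction. Suppose N ≡ 7 (mod 14). Write N = 14j + 7. Then (14j + 7)³ = 2744j³ + 4116j² + 2058j + 343 = 14(196j³ + 294j² + 147j + 24) + 7, so N³ ≡ 7 (mod 14).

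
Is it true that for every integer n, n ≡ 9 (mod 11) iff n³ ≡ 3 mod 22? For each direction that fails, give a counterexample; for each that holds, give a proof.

(⟹) This fails: take n = 20. Then 20 ≡ 9 (mod 11), but 20³ = 8000 ≡ 14 (mod 22), not 3.

(⟸) Conversely, the residues r modulo 22 with r³ ≡ 3 (mod 22) are exactly {9}, and each is ≡ 9 (mod 11).

(⇒) fails; (⇐) holds.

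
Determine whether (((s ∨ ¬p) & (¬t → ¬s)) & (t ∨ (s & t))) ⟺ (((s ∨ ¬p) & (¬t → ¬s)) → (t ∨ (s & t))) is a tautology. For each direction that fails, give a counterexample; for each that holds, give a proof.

(⟹) Assume the antecedent. If s is true, the consequent reduces to true regardless of the other variables. If s is false, the antecedent forces (s = F, t = T, p = F), and the consequent holds there. Either way the consequent holds.

(⟸) This fails. Under s = T, t = F, p = F, the left side is false but the right side is true.

Only the forward direction holds.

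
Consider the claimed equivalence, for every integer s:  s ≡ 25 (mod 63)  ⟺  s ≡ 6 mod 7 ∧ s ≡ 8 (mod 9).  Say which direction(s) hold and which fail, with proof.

(⇒) fails and (⇐) fails.

Forward direction. This fails: s = 25 gives 25 ≡ 25 (mod 63) but 25 ≡ 4 (mod 7), so the conjunction on the right does not hold.

Converse. This fails: s = 62 satisfies both congruences on the right (62 ≡ 6 mod 7 and 62 ≡ 8 mod 9) yet 62 ≡ 62 (mod 63), not 25.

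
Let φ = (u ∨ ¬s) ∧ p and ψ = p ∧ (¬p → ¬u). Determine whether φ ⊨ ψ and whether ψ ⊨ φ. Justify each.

[⇒] Assume the antecedent. If u is true, the antecedent forces (u = T, p = T, s = F) or (u = T, p = T, s = T), and p ∧ (¬p → ¬u) holds there. If u is false, the antecedent forces (u = F, p = T, s = F), and p ∧ (¬p → ¬u) holds there. Either way p ∧ (¬p → ¬u) holds.

[⇐] This fails. Under u = F, p = T, s = T, the left side is false but the right side is true.

(⇒) holds; (⇐) fails.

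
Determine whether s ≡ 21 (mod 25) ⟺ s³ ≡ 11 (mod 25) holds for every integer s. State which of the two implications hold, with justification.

(⟹) Suppose s ≡ 21 (mod 25). Write s = 25j + 21. Then (25j + 21)³ = 15625j³ + 39375j² + 33075j + 9261 = 25(625j³ + 1575j² + 1323j + 370) + 11, so s³ ≡ 11 (mod 25).

(⟸) Conversely, suppose s³ ≡ 11 (mod 25). The only residue r in {0, …, 24} with r³ ≡ 11 (mod 25) is r = 21, so s ≡ 21 (mod 25).

Both implications hold.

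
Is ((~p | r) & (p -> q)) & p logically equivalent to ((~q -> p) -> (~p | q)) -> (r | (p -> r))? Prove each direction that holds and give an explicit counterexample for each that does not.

Not equivalent: only (⇒) holds.

[⇒] Assume the antecedent. If r is true, the consequent reduces to true regardless of the other variables. If r is false, the antecedent cannot hold. Either way the consequent holds.

[⇐] This fails. Under r = F, p = F, q = F, the left side is false but the right side is true.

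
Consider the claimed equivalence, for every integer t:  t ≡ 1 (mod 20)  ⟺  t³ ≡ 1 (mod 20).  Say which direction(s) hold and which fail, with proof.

Both directions hold.

[⇒] Suppose t ≡ 1 (mod 20). Write t = 20j + 1. Then (20j + 1)³ = 8000j³ + 1200j² + 60j + 1 = 20(400j³ + 60j² + 3j) + 1, so t³ ≡ 1 (mod 20).

[⇐] Conversely, suppose t³ ≡ 1 (mod 20). The only residue r in {0, …, 19} with r³ ≡ 1 (mod 20) is r = 1, so t ≡ 1 (mod 20).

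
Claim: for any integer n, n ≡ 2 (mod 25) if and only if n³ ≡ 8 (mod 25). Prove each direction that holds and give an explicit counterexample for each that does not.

(⟹) Suppose n ≡ 2 (mod 25). Write n = 25j + 2. Then (25j + 2)³ = 15625j³ + 3750j² + 300j + 8 = 25(625j³ + 150j² + 12j) + 8, so n³ ≡ 8 (mod 25).

(⟸) Conversely, suppose n³ ≡ 8 (mod 25). The only residue r in {0, …, 24} with r³ ≡ 8 (mod 25) is r = 2, so n ≡ 2 (mod 25).

The biconditional holds.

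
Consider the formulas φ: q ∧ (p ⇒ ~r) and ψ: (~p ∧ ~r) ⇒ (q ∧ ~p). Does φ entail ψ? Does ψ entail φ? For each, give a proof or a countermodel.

(→) Assume the antecedent. If p is true, (~p ∧ ~r) ⇒ (q ∧ ~p) reduces to true regardless of the other variables. If p is false, the antecedent forces (p = F, r = F, q = T) or (p = F, r = T, q = T), and (~p ∧ ~r) ⇒ (q ∧ ~p) holds there. Either way (~p ∧ ~r) ⇒ (q ∧ ~p) holds.

(←) This fails. Under p = T, r = F, q = F, the left side is false but the right side is true.

Only the forward direction holds.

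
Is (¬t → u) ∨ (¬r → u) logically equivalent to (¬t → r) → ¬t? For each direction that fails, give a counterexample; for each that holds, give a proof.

(→) This fails. Under t = T, u = F, r = F, the left side is true but the right side is false.

(←) This fails. Under t = F, u = F, r = F, the left side is false but the right side is true.

Neither direction holds.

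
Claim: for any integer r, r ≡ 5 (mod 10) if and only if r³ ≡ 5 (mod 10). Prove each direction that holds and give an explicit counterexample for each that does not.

[⇒] Suppose r ≡ 5 (mod 10). Write r = 10j + 5. Then (10j + 5)³ = 1000j³ + 1500j² + 750j + 125 = 10(100j³ + 150j² + 75j + 12) + 5, so r³ ≡ 5 (mod 10).

[⇐] Conversely, suppose r³ ≡ 5 (mod 10). The only residue r in {0, …, 9} with r³ ≡ 5 (mod 10) is r = 5, so r ≡ 5 (mod 10).

Both directions hold; the statement is true.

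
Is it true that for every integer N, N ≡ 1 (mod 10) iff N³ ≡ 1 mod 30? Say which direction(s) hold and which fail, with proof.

Not equivalent: only (⇐) holds.

(⇒) This fails: take N = 11. Then 11 ≡ 1 (mod 10), but 11³ = 1331 ≡ 11 (mod 30), not 1.

(⇐) Conversely, the residues r modulo 30 with r³ ≡ 1 (mod 30) are exactly {1}, and each is ≡ 1 (mod 10).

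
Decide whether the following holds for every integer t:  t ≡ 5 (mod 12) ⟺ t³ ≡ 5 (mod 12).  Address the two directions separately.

Both directions hold.

Forward direction. Suppose t ≡ 5 (mod 12). Write t = 12j + 5. Then (12j + 5)³ = 1728j³ + 2160j² + 900j + 125 = 12(144j³ + 180j² + 75j + 10) + 5, so t³ ≡ 5 (mod 12).

Converse. Suppose t³ ≡ 5 (mod 12). The only residue r in {0, …, 11} with r³ ≡ 5 (mod 12) is r = 5, so t ≡ 5 (mod 12).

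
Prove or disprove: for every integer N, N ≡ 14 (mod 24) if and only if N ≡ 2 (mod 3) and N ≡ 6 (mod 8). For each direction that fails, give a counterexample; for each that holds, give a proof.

Forward direction. Suppose N ≡ 14 (mod 24); write N = 24j + 14. Since 3 ∣ 24, reducing mod 3 gives N ≡ 14 ≡ 2 (mod 3); since 8 ∣ 24, reducing mod 8 gives N ≡ 14 ≡ 6 (mod 8).

Converse. If N ≡ 2 (mod 3) and N ≡ 6 (mod 8), then by the Chinese remainder theorem N ≡ 14 (mod 24). This is exactly N ≡ 14 (mod 24).

Both directions hold.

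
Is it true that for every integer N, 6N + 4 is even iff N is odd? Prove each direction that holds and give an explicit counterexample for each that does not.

(⟹) This fails: take N = 4. Then 6N + 4 = 28, which is even, yet N = 4 is even, not odd.

(⟸) Suppose N is odd. Since 6 is even, 6N is even for every N, so 6N + 4 has the same parity as 4, which is even. Hence 6N + 4 is even.

Not equivalent: only (⇐) holds.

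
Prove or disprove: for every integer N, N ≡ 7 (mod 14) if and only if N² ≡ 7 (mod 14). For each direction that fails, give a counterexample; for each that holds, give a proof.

(⟸) Suppose N² ≡ 7 (mod 14). The only residue r in {0, …, 13} with r² ≡ 7 (mod 14) is r = 7, so N ≡ 7 (mod 14).

(⟹) Suppose N ≡ 7 (mod 14). Write N = 14j + 7. Then (14j + 7)² = 196j² + 196j + 49 = 14(14j² + 14j + 3) + 7, so N² ≡ 7 (mod 14).

Both implications hold.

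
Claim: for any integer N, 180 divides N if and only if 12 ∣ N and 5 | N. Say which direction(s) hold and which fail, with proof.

The forward direction holds; the converse fails.

(⇒) If 180 ∣ N, write N = 180q. Since 180 = 15·12, N = 12·(15q), so 12 ∣ N; and since 180 = 36·5, N = 5·(36q), so 5 ∣ N.

(⇐) This fails: take N = 60. Both 12 ∣ 60 and 5 ∣ 60, yet 60 is not a multiple of 180 (since 60 = 0·180 + 60), so 180 ∤ 60.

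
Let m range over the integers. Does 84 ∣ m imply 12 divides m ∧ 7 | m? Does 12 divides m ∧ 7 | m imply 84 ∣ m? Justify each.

The biconditional holds.

[⇒] If 84 ∣ m, write m = 84q. Since 84 = 7·12, m = 12·(7q), so 12 ∣ m; and since 84 = 12·7, m = 7·(12q), so 7 ∣ m.

[⇐] Suppose 12 ∣ m and 7 ∣ m. Any common multiple of 12 and 7 is a multiple of their lcm; here gcd(12, 7) = 1, so lcm(12, 7) = 12·7 = 84, so 84 ∣ m.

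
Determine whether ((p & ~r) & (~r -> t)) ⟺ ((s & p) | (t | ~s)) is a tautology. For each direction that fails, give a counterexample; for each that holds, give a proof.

Only the forward implication holds.

(⇐) This fails. Under p = F, r = F, s = F, t = F, the left side is false but the right side is true.

(⇒) Assume the antecedent. If p is true, (s & p) | (t | ~s) reduces to true regardless of the other variables. If p is false, the antecedent cannot hold. Either way (s & p) | (t | ~s) holds.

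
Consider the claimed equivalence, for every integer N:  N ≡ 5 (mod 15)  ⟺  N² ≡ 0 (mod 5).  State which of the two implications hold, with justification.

(←) This fails: take N = 0. Then 0² = 0 ≡ 0 (mod 5), yet 0 ≡ 0 (mod 15), not 5.

(→) Suppose N ≡ 5 (mod 15). Then N² ≡ 5² = 25 (mod 15), and since 5 ∣ 15, also N² ≡ 0 (mod 5).

Not equivalent: only (⇒) holds.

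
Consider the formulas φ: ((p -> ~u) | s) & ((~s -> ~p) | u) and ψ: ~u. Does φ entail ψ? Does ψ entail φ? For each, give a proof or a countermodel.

(⟹) This fails. Under u = T, p = F, s = F, the left side is true but the right side is false.

(⟸) This fails. Under u = F, p = T, s = F, the left side is false but the right side is true.

Both directions fail.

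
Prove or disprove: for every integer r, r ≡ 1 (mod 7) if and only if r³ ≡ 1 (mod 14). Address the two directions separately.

(⟹) This fails: take r = 8. Then 8 ≡ 1 (mod 7), but 8³ = 512 ≡ 8 (mod 14), not 1.

(⟸) This fails: take r = 9. Then 9³ = 729 ≡ 1 (mod 14), yet 9 ≡ 2 (mod 7), not 1.

Neither direction holds.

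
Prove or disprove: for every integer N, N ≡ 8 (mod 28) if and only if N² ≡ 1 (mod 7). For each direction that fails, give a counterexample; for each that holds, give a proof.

The forward direction holds; the converse fails.

[⇐] This fails: take N = 1. Then 1² = 1 ≡ 1 (mod 7), yet 1 ≡ 1 (mod 28), not 8.

[⇒] Suppose N ≡ 8 (mod 28). Then N² ≡ 8² = 64 (mod 28), and since 7 ∣ 28, also N² ≡ 1 (mod 7).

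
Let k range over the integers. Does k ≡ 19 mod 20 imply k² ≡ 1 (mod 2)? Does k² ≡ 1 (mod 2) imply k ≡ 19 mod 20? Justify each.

The forward direction holds; the converse fails.

[⇒] Suppose k ≡ 19 (mod 20). Then k² ≡ 19² = 361 (mod 20), and since 2 ∣ 20, also k² ≡ 1 (mod 2).

[⇐] This fails: take k = 1. Then 1² = 1 ≡ 1 (mod 2), yet 1 ≡ 1 (mod 20), not 19.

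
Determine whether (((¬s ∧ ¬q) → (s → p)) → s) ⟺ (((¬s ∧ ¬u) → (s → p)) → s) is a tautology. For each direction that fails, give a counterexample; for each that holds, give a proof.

Both directions hold; the statement is true.

(→) Assume the antecedent. If s is true, ((¬s ∧ ¬u) → (s → p)) → s reduces to true regardless of the other variables. If s is false, the antecedent cannot hold. Either way ((¬s ∧ ¬u) → (s → p)) → s holds.

(←) Assume the antecedent. If s is true, ((¬s ∧ ¬q) → (s → p)) → s reduces to true regardless of the other variables. If s is false, the antecedent cannot hold. Either way ((¬s ∧ ¬q) → (s → p)) → s holds.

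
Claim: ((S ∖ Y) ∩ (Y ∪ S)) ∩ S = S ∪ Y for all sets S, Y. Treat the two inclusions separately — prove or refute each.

Only the forward inclusion holds.

(⊇) This inclusion fails. Take S = ∅, Y = {1}; then 1 ∈ S ∪ Y but 1 ∉ ((S ∖ Y) ∩ (Y ∪ S)) ∩ S.

(⊆) Let x ∈ ((S ∖ Y) ∩ (Y ∪ S)) ∩ S. Then x ∈ S and x ∉ Y, from which x ∈ S ∪ Y.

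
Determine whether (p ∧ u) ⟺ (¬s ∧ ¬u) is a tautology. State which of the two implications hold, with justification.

(⟹) This fails. Under s = F, p = T, u = T, the left side is true but the right side is false.

(⟸) This fails. Under s = F, p = F, u = F, the left side is false but the right side is true.

Neither implication holds.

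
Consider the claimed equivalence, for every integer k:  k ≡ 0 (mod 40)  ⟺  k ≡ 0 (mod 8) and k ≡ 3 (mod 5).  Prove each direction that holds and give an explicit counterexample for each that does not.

[⇒] This fails: k = 0 gives 0 ≡ 0 (mod 40) but 0 ≡ 0 (mod 5), so the conjunction on the right does not hold.

[⇐] This fails: k = 8 satisfies both congruences on the right (8 ≡ 0 mod 8 and 8 ≡ 3 mod 5) yet 8 ≡ 8 (mod 40), not 0.

(⇒) fails and (⇐) fails.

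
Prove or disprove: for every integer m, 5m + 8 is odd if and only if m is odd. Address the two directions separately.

[⇒] Suppose 5m + 8 is odd. Since 5 is odd, 5m and m have the same parity, so 5m + 8 ≡ m + 8 (mod 2). As 8 is even, 5m + 8 is odd exactly when m is odd. Thus m is odd.

[⇐] Conversely, suppose m is odd; write m = 2j + 1. Then 5m + 8 = 5·(2j + 1) + 8 = 2·5j + 13, which is odd.

Both implications hold.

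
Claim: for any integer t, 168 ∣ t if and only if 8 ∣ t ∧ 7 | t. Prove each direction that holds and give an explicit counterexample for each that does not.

Forward direction. If 168 ∣ t, write t = 168q. Since 168 = 21·8, t = 8·(21q), so 8 ∣ t; and since 168 = 24·7, t = 7·(24q), so 7 ∣ t.

Converse. This fails: take t = 56. Both 8 ∣ 56 and 7 ∣ 56, yet 56 is not a multiple of 168 (since 56 = 0·168 + 56), so 168 ∤ 56.

(⇒) holds; (⇐) fails.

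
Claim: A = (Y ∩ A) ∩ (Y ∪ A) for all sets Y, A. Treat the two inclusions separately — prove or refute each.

Reverse inclusion. Let x ∈ (Y ∩ A) ∩ (Y ∪ A). Then x ∈ Y ∩ A, from which x ∈ A.

Forward inclusion. This inclusion fails. Take Y = ∅, A = {1}; then 1 ∈ A but 1 ∉ (Y ∩ A) ∩ (Y ∪ A).

(⊆) fails; (⊇) holds.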